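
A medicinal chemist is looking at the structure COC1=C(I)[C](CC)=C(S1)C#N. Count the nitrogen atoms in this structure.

1

Scan the SMILES for N atoms (remember two-letter symbols like Cl and Br are single atoms).
Nitrogen count: 1.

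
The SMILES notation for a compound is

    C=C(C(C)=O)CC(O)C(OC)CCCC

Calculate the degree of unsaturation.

2

Molecular formula: C12H22O3.
DoU = (2C + 2 + N − H − X) / 2, where X is the halogen count and O/S are ignored.
    = (2·12 + 2 + 0 − 22 − 0) / 2 = 4 / 2 = 2.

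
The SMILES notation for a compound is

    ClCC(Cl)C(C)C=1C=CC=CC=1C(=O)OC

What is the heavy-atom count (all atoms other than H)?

Every atom symbol written in the SMILES (organic subset) is one heavy atom; implicit H are not written.
Heavy atoms by element → C:12, Cl:2, O:2.
Total: 16.

16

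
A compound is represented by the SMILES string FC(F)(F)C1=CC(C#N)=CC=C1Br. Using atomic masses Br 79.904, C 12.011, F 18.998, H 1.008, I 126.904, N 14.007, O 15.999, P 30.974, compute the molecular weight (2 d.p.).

250.02 g/mol

First, the molecular formula is C8H3BrF3N (counting implicit H from valence).
  Br: 1 × 79.904 = 79.904
  C: 8 × 12.011 = 96.088
  F: 3 × 18.998 = 56.994
  H: 3 × 1.008 = 3.024
  N: 1 × 14.007 = 14.007
Sum: 1×79.904 + 8×12.011 + 3×18.998 + 3×1.008 + 1×14.007 = 250.017 → 250.02 g/mol.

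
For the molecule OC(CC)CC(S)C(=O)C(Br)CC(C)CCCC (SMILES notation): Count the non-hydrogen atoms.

18

Every atom symbol written in the SMILES (organic subset) is one heavy atom; implicit H are not written.
Heavy atoms by element → Br:1, C:14, O:2, S:1.
Total: 18.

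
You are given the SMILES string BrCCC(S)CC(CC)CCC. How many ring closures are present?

In SMILES, each pair of matching ring-closure digits denotes one ring-closing bond; the number of such bonds equals the number of independent rings.
Ring-closure bonds here: 0.

0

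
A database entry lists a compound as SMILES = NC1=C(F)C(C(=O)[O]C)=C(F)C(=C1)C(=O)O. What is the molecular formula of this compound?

C9H7F2NO4

Walk through each heavy atom and fill implicit hydrogens from standard valence (C 4, N 3, O 2, S 2, halogen 1):
  atom 1: N, bond orders sum to 1 (valence 3) → 2 H
  atom 2: C, bond orders sum to 4 (valence 4) → 0 H
  atom 3: C, bond orders sum to 4 (valence 4) → 0 H
  atom 4: F (halogen, monovalent) → 0 H
  atom 5: C, bond orders sum to 4 (valence 4) → 0 H
  atom 6: C, bond orders sum to 4 (valence 4) → 0 H
  atom 7: O, bond orders sum to 2 (valence 2) → 0 H
  atom 8: O with explicit H count 0
  atom 9: C, bond orders sum to 1 (valence 4) → 3 H
  atom 10: C, bond orders sum to 4 (valence 4) → 0 H
  atom 11: F (halogen, monovalent) → 0 H
  atom 12: C, bond orders sum to 4 (valence 4) → 0 H
  atom 13: C, bond orders sum to 3 (valence 4) → 1 H
  atom 14: C, bond orders sum to 4 (valence 4) → 0 H
  atom 15: O, bond orders sum to 2 (valence 2) → 0 H
  atom 16: O, bond orders sum to 1 (valence 2) → 1 H
Totals → C:9, H:7, F:2, N:1, O:4.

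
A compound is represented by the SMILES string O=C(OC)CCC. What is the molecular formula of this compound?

C5H10O2

Walk through each heavy atom and fill implicit hydrogens from standard valence (C 4, N 3, O 2, S 2, halogen 1):
  atom 1: O, bond orders sum to 2 (valence 2) → 0 H
  atom 2: C, bond orders sum to 4 (valence 4) → 0 H
  atom 3: O, bond orders sum to 2 (valence 2) → 0 H
  atom 4: C, bond orders sum to 1 (valence 4) → 3 H
  atom 5: C, bond orders sum to 2 (valence 4) → 2 H
  atom 6: C, bond orders sum to 2 (valence 4) → 2 H
  atom 7: C, bond orders sum to 1 (valence 4) → 3 H
Totals → C:5, H:10, O:2.
In Hill order: C5H10O2.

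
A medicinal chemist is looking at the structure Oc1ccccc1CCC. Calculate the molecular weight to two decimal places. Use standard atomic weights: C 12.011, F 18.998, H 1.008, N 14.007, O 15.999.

136.19 g/mol

First, the molecular formula is C9H12O (counting implicit H from valence).
  C: 9 × 12.011 = 108.099
  H: 12 × 1.008 = 12.096
  O: 1 × 15.999 = 15.999
Sum: 9×12.011 + 12×1.008 + 1×15.999 = 136.194 → 136.19 g/mol.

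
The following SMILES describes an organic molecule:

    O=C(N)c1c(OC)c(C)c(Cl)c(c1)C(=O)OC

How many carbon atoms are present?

Count every carbon token in the SMILES (each C, including those in ring-closure positions and inside branches).
Carbon count: 11.

11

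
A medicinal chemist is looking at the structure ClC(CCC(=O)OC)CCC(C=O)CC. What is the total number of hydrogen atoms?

19

Walk through each heavy atom and fill implicit hydrogens from standard valence (C 4, N 3, O 2, S 2, halogen 1):
  atom 1: Cl (halogen, monovalent) → 0 H
  atom 2: C, bond orders sum to 3 (valence 4) → 1 H
  atom 3: C, bond orders sum to 2 (valence 4) → 2 H
  atom 4: C, bond orders sum to 2 (valence 4) → 2 H
  atom 5: C, bond orders sum to 4 (valence 4) → 0 H
  atom 6: O, bond orders sum to 2 (valence 2) → 0 H
  atom 7: O, bond orders sum to 2 (valence 2) → 0 H
  atom 8: C, bond orders sum to 1 (valence 4) → 3 H
  atom 9: C, bond orders sum to 2 (valence 4) → 2 H
  atom 10: C, bond orders sum to 2 (valence 4) → 2 H
  atom 11: C, bond orders sum to 3 (valence 4) → 1 H
  atom 12: C, bond orders sum to 3 (valence 4) → 1 H
  atom 13: O, bond orders sum to 2 (valence 2) → 0 H
  atom 14: C, bond orders sum to 2 (valence 4) → 2 H
  atom 15: C, bond orders sum to 1 (valence 4) → 3 H
Total hydrogens: 19.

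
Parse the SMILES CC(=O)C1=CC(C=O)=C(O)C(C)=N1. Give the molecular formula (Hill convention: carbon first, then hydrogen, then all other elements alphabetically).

C9H9NO3

Walk through each heavy atom and fill implicit hydrogens from standard valence (C 4, N 3, O 2, S 2, halogen 1):
  atom 1: C, bond orders sum to 1 (valence 4) → 3 H
  atom 2: C, bond orders sum to 4 (valence 4) → 0 H
  atom 3: O, bond orders sum to 2 (valence 2) → 0 H
  atom 4: C, bond orders sum to 4 (valence 4) → 0 H
  atom 5: C, bond orders sum to 3 (valence 4) → 1 H
  atom 6: C, bond orders sum to 4 (valence 4) → 0 H
  atom 7: C, bond orders sum to 3 (valence 4) → 1 H
  atom 8: O, bond orders sum to 2 (valence 2) → 0 H
  atom 9: C, bond orders sum to 4 (valence 4) → 0 H
  atom 10: O, bond orders sum to 1 (valence 2) → 1 H
  atom 11: C, bond orders sum to 4 (valence 4) → 0 H
  atom 12: C, bond orders sum to 1 (valence 4) → 3 H
  atom 13: N, bond orders sum to 3 (valence 3) → 0 H
Totals → C:9, H:9, N:1, O:3.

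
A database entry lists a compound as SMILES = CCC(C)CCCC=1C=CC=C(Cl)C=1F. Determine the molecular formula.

Walk through each heavy atom and fill implicit hydrogens from standard valence (C 4, N 3, O 2, S 2, halogen 1):
  atom 1: C, bond orders sum to 1 (valence 4) → 3 H
  atom 2: C, bond orders sum to 2 (valence 4) → 2 H
  atom 3: C, bond orders sum to 3 (valence 4) → 1 H
  atom 4: C, bond orders sum to 1 (valence 4) → 3 H
  atom 5: C, bond orders sum to 2 (valence 4) → 2 H
  atom 6: C, bond orders sum to 2 (valence 4) → 2 H
  atom 7: C, bond orders sum to 2 (valence 4) → 2 H
  atom 8: C, bond orders sum to 4 (valence 4) → 0 H
  atom 9: C, bond orders sum to 3 (valence 4) → 1 H
  atom 10: C, bond orders sum to 3 (valence 4) → 1 H
  atom 11: C, bond orders sum to 3 (valence 4) → 1 H
  atom 12: C, bond orders sum to 4 (valence 4) → 0 H
  atom 13: Cl (halogen, monovalent) → 0 H
  atom 14: C, bond orders sum to 4 (valence 4) → 0 H
  atom 15: F (halogen, monovalent) → 0 H
Totals → C:13, H:18, Cl:1, F:1.

C13H18ClF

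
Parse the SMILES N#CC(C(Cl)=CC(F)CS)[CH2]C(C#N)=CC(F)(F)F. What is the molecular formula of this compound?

Walk through each heavy atom and fill implicit hydrogens from standard valence (C 4, N 3, O 2, S 2, halogen 1):
  atom 1: N, bond orders sum to 3 (valence 3) → 0 H
  atom 2: C, bond orders sum to 4 (valence 4) → 0 H
  atom 3: C, bond orders sum to 3 (valence 4) → 1 H
  atom 4: C, bond orders sum to 4 (valence 4) → 0 H
  atom 5: Cl (halogen, monovalent) → 0 H
  atom 6: C, bond orders sum to 3 (valence 4) → 1 H
  atom 7: C, bond orders sum to 3 (valence 4) → 1 H
  atom 8: F (halogen, monovalent) → 0 H
  atom 9: C, bond orders sum to 2 (valence 4) → 2 H
  atom 10: S, bond orders sum to 1 (valence 2) → 1 H
  atom 11: C with explicit H count 2
  atom 12: C, bond orders sum to 4 (valence 4) → 0 H
  atom 13: C, bond orders sum to 4 (valence 4) → 0 H
  atom 14: N, bond orders sum to 3 (valence 3) → 0 H
  atom 15: C, bond orders sum to 3 (valence 4) → 1 H
  atom 16: C, bond orders sum to 4 (valence 4) → 0 H
  atom 17: F (halogen, monovalent) → 0 H
  atom 18: F (halogen, monovalent) → 0 H
  atom 19: F (halogen, monovalent) → 0 H
Totals → C:11, H:9, Cl:1, F:4, N:2, S:1.

C11H9ClF4N2S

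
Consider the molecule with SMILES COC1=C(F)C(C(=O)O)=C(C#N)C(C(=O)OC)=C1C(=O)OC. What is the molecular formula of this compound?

Walk through each heavy atom and fill implicit hydrogens from standard valence (C 4, N 3, O 2, S 2, halogen 1):
  atom 1: C, bond orders sum to 1 (valence 4) → 3 H
  atom 2: O, bond orders sum to 2 (valence 2) → 0 H
  atom 3: C, bond orders sum to 4 (valence 4) → 0 H
  atom 4: C, bond orders sum to 4 (valence 4) → 0 H
  atom 5: F (halogen, monovalent) → 0 H
  atom 6: C, bond orders sum to 4 (valence 4) → 0 H
  atom 7: C, bond orders sum to 4 (valence 4) → 0 H
  atom 8: O, bond orders sum to 2 (valence 2) → 0 H
  atom 9: O, bond orders sum to 1 (valence 2) → 1 H
  atom 10: C, bond orders sum to 4 (valence 4) → 0 H
  atom 11: C, bond orders sum to 4 (valence 4) → 0 H
  atom 12: N, bond orders sum to 3 (valence 3) → 0 H
  atom 13: C, bond orders sum to 4 (valence 4) → 0 H
  atom 14: C, bond orders sum to 4 (valence 4) → 0 H
  atom 15: O, bond orders sum to 2 (valence 2) → 0 H
  atom 16: O, bond orders sum to 2 (valence 2) → 0 H
  atom 17: C, bond orders sum to 1 (valence 4) → 3 H
  atom 18: C, bond orders sum to 4 (valence 4) → 0 H
  atom 19: C, bond orders sum to 4 (valence 4) → 0 H
  atom 20: O, bond orders sum to 2 (valence 2) → 0 H
  atom 21: O, bond orders sum to 2 (valence 2) → 0 H
  atom 22: C, bond orders sum to 1 (valence 4) → 3 H
Totals → C:13, H:10, F:1, N:1, O:7.
In Hill order: C13H10FNO7.

C13H10FNO7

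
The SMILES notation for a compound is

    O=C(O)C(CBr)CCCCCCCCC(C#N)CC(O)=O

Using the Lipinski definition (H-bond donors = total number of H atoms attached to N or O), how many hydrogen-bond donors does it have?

2

Donors: find every N or O and count the H atoms it carries.
  atom 1 (O): bond orders sum to 2 → 0 H
  atom 3 (O): bond orders sum to 1 → 1 H
  atom 17 (N): bond orders sum to 3 → 0 H
  atom 20 (O): bond orders sum to 1 → 1 H
  atom 21 (O): bond orders sum to 2 → 0 H
Lipinski HBD = 2.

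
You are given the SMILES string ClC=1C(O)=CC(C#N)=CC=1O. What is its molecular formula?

C7H4ClNO2

Walk through each heavy atom and fill implicit hydrogens from standard valence (C 4, N 3, O 2, S 2, halogen 1):
  atom 1: Cl (halogen, monovalent) → 0 H
  atom 2: C, bond orders sum to 4 (valence 4) → 0 H
  atom 3: C, bond orders sum to 4 (valence 4) → 0 H
  atom 4: O, bond orders sum to 1 (valence 2) → 1 H
  atom 5: C, bond orders sum to 3 (valence 4) → 1 H
  atom 6: C, bond orders sum to 4 (valence 4) → 0 H
  atom 7: C, bond orders sum to 4 (valence 4) → 0 H
  atom 8: N, bond orders sum to 3 (valence 3) → 0 H
  atom 9: C, bond orders sum to 3 (valence 4) → 1 H
  atom 10: C, bond orders sum to 4 (valence 4) → 0 H
  atom 11: O, bond orders sum to 1 (valence 2) → 1 H
Totals → C:7, H:4, Cl:1, N:1, O:2.
In Hill order: C7H4ClNO2.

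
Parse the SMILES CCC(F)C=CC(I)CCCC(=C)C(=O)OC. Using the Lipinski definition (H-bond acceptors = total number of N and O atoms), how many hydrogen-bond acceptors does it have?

2

N atoms: 0; O atoms: 2.
Lipinski HBA = 0 + 2 = 2.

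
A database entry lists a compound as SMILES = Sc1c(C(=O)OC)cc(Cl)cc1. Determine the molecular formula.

C8H7ClO2S

Walk through each heavy atom and fill implicit hydrogens from standard valence (C 4, N 3, O 2, S 2, halogen 1); for lowercase aromatic atoms, an aromatic c carries 1 H when it has two neighbours and 0 H with three, and aromatic n carries 0 H:
  atom 1: S, bond orders sum to 1 (valence 2) → 1 H
  atom 2: aromatic c, 3 neighbours → 0 H
  atom 3: aromatic c, 3 neighbours → 0 H
  atom 4: C, bond orders sum to 4 (valence 4) → 0 H
  atom 5: O, bond orders sum to 2 (valence 2) → 0 H
  atom 6: O, bond orders sum to 2 (valence 2) → 0 H
  atom 7: C, bond orders sum to 1 (valence 4) → 3 H
  atom 8: aromatic c, 2 neighbours → 1 H
  atom 9: aromatic c, 3 neighbours → 0 H
  atom 10: Cl (halogen, monovalent) → 0 H
  atom 11: aromatic c, 2 neighbours → 1 H
  atom 12: aromatic c, 2 neighbours → 1 H
Totals → C:8, H:7, Cl:1, O:2, S:1.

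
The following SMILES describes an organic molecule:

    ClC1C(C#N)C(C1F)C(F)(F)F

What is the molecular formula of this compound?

Walk through each heavy atom and fill implicit hydrogens from standard valence (C 4, N 3, O 2, S 2, halogen 1):
  atom 1: Cl (halogen, monovalent) → 0 H
  atom 2: C, bond orders sum to 3 (valence 4) → 1 H
  atom 3: C, bond orders sum to 3 (valence 4) → 1 H
  atom 4: C, bond orders sum to 4 (valence 4) → 0 H
  atom 5: N, bond orders sum to 3 (valence 3) → 0 H
  atom 6: C, bond orders sum to 3 (valence 4) → 1 H
  atom 7: C, bond orders sum to 3 (valence 4) → 1 H
  atom 8: F (halogen, monovalent) → 0 H
  atom 9: C, bond orders sum to 4 (valence 4) → 0 H
  atom 10: F (halogen, monovalent) → 0 H
  atom 11: F (halogen, monovalent) → 0 H
  atom 12: F (halogen, monovalent) → 0 H
Totals → C:6, H:4, Cl:1, F:4, N:1.
In Hill order: C6H4ClF4N.

C6H4ClF4N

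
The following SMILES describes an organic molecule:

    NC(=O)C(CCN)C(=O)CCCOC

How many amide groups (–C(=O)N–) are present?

1

The amide motif appears at heavy-atom position 2 in the SMILES.
Other groups present: 1 ether, 1 ketone, 1 primary amine.
Amide count: 1.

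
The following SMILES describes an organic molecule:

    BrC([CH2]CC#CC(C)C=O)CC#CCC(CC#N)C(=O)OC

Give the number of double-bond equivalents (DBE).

Degree of unsaturation = (number of rings) + (number of π bonds).
Ring closures in the SMILES: 0.
π bonds: 2 double bonds (each 1 DoU), 3 triple bonds (each 2 DoU) → 8 DoU from unsaturation.
Total DoU = 0 + 8 = 8.

8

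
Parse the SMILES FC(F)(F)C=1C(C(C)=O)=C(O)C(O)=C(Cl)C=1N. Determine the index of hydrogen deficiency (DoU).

5

Degree of unsaturation = (number of rings) + (number of π bonds).
Ring closures in the SMILES: 1.
π bonds: 4 double bonds (each 1 DoU) → 4 DoU from unsaturation.
Total DoU = 1 + 4 = 5.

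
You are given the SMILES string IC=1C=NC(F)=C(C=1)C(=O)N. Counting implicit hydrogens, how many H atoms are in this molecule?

4

Walk through each heavy atom and fill implicit hydrogens from standard valence (C 4, N 3, O 2, S 2, halogen 1):
  atom 1: I (halogen, monovalent) → 0 H
  atom 2: C, bond orders sum to 4 (valence 4) → 0 H
  atom 3: C, bond orders sum to 3 (valence 4) → 1 H
  atom 4: N, bond orders sum to 3 (valence 3) → 0 H
  atom 5: C, bond orders sum to 4 (valence 4) → 0 H
  atom 6: F (halogen, monovalent) → 0 H
  atom 7: C, bond orders sum to 4 (valence 4) → 0 H
  atom 8: C, bond orders sum to 3 (valence 4) → 1 H
  atom 9: C, bond orders sum to 4 (valence 4) → 0 H
  atom 10: O, bond orders sum to 2 (valence 2) → 0 H
  atom 11: N, bond orders sum to 1 (valence 3) → 2 H
Total hydrogens: 4.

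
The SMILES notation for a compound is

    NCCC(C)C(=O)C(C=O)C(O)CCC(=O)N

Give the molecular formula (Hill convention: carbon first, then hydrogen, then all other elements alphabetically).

C11H20N2O4

Walk through each heavy atom and fill implicit hydrogens from standard valence (C 4, N 3, O 2, S 2, halogen 1):
  atom 1: N, bond orders sum to 1 (valence 3) → 2 H
  atom 2: C, bond orders sum to 2 (valence 4) → 2 H
  atom 3: C, bond orders sum to 2 (valence 4) → 2 H
  atom 4: C, bond orders sum to 3 (valence 4) → 1 H
  atom 5: C, bond orders sum to 1 (valence 4) → 3 H
  atom 6: C, bond orders sum to 4 (valence 4) → 0 H
  atom 7: O, bond orders sum to 2 (valence 2) → 0 H
  atom 8: C, bond orders sum to 3 (valence 4) → 1 H
  atom 9: C, bond orders sum to 3 (valence 4) → 1 H
  atom 10: O, bond orders sum to 2 (valence 2) → 0 H
  atom 11: C, bond orders sum to 3 (valence 4) → 1 H
  atom 12: O, bond orders sum to 1 (valence 2) → 1 H
  atom 13: C, bond orders sum to 2 (valence 4) → 2 H
  atom 14: C, bond orders sum to 2 (valence 4) → 2 H
  atom 15: C, bond orders sum to 4 (valence 4) → 0 H
  atom 16: O, bond orders sum to 2 (valence 2) → 0 H
  atom 17: N, bond orders sum to 1 (valence 3) → 2 H
Totals → C:11, H:20, N:2, O:4.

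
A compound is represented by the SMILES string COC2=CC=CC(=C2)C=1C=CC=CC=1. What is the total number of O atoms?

Scan the SMILES for O atoms (remember two-letter symbols like Cl and Br are single atoms).
Oxygen count: 1.

1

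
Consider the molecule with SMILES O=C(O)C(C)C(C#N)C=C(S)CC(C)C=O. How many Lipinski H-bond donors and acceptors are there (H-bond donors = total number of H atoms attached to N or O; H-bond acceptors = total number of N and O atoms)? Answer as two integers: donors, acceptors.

1, 4

Donors: find every N or O and count the H atoms it carries.
  atom 1 (O): bond orders sum to 2 → 0 H
  atom 3 (O): bond orders sum to 1 → 1 H
  atom 8 (N): bond orders sum to 3 → 0 H
  atom 16 (O): bond orders sum to 2 → 0 H
Lipinski HBD = 1.
Acceptors: N atoms = 1, O atoms = 3 → HBA = 4.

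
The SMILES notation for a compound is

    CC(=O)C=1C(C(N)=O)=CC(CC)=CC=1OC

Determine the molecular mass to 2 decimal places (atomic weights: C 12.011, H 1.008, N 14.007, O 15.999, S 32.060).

First, the molecular formula is C12H15NO3 (counting implicit H from valence).
  C: 12 × 12.011 = 144.132
  H: 15 × 1.008 = 15.120
  N: 1 × 14.007 = 14.007
  O: 3 × 15.999 = 47.997
Sum: 12×12.011 + 15×1.008 + 1×14.007 + 3×15.999 = 221.256 → 221.26 g/mol.

221.26 g/mol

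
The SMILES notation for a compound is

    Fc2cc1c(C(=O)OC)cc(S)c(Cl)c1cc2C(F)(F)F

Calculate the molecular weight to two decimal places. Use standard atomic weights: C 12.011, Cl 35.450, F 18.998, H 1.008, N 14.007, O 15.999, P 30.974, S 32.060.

First, the molecular formula is C13H7ClF4O2S (counting implicit H from valence).
  C: 13 × 12.011 = 156.143
  Cl: 1 × 35.450 = 35.450
  F: 4 × 18.998 = 75.992
  H: 7 × 1.008 = 7.056
  O: 2 × 15.999 = 31.998
  S: 1 × 32.060 = 32.060
Sum: 13×12.011 + 1×35.450 + 4×18.998 + 7×1.008 + 2×15.999 + 1×32.060 = 338.699 → 338.70 g/mol.

338.70 g/mol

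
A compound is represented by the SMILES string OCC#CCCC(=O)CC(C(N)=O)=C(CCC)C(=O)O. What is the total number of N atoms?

Scan the SMILES for N atoms (remember two-letter symbols like Cl and Br are single atoms).
Nitrogen count: 1.

1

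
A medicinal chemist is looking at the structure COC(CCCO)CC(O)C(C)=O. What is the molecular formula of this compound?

C9H18O4

Walk through each heavy atom and fill implicit hydrogens from standard valence (C 4, N 3, O 2, S 2, halogen 1):
  atom 1: C, bond orders sum to 1 (valence 4) → 3 H
  atom 2: O, bond orders sum to 2 (valence 2) → 0 H
  atom 3: C, bond orders sum to 3 (valence 4) → 1 H
  atom 4: C, bond orders sum to 2 (valence 4) → 2 H
  atom 5: C, bond orders sum to 2 (valence 4) → 2 H
  atom 6: C, bond orders sum to 2 (valence 4) → 2 H
  atom 7: O, bond orders sum to 1 (valence 2) → 1 H
  atom 8: C, bond orders sum to 2 (valence 4) → 2 H
  atom 9: C, bond orders sum to 3 (valence 4) → 1 H
  atom 10: O, bond orders sum to 1 (valence 2) → 1 H
  atom 11: C, bond orders sum to 4 (valence 4) → 0 H
  atom 12: C, bond orders sum to 1 (valence 4) → 3 H
  atom 13: O, bond orders sum to 2 (valence 2) → 0 H
Totals → C:9, H:18, O:4.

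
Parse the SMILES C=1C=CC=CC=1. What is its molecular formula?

C6H6

Walk through each heavy atom and fill implicit hydrogens from standard valence (C 4, N 3, O 2, S 2, halogen 1):
  atom 1: C, bond orders sum to 3 (valence 4) → 1 H
  atom 2: C, bond orders sum to 3 (valence 4) → 1 H
  atom 3: C, bond orders sum to 3 (valence 4) → 1 H
  atom 4: C, bond orders sum to 3 (valence 4) → 1 H
  atom 5: C, bond orders sum to 3 (valence 4) → 1 H
  atom 6: C, bond orders sum to 3 (valence 4) → 1 H
Totals → C:6, H:6.
In Hill order: C6H6.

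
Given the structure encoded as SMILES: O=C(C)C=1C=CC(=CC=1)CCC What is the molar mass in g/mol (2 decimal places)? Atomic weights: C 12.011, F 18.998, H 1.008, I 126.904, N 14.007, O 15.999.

162.23 g/mol

First, the molecular formula is C11H14O (counting implicit H from valence).
  C: 11 × 12.011 = 132.121
  H: 14 × 1.008 = 14.112
  O: 1 × 15.999 = 15.999
Sum: 11×12.011 + 14×1.008 + 1×15.999 = 162.232 → 162.23 g/mol.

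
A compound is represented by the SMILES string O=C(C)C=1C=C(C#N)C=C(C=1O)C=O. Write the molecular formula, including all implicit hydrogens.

Walk through each heavy atom and fill implicit hydrogens from standard valence (C 4, N 3, O 2, S 2, halogen 1):
  atom 1: O, bond orders sum to 2 (valence 2) → 0 H
  atom 2: C, bond orders sum to 4 (valence 4) → 0 H
  atom 3: C, bond orders sum to 1 (valence 4) → 3 H
  atom 4: C, bond orders sum to 4 (valence 4) → 0 H
  atom 5: C, bond orders sum to 3 (valence 4) → 1 H
  atom 6: C, bond orders sum to 4 (valence 4) → 0 H
  atom 7: C, bond orders sum to 4 (valence 4) → 0 H
  atom 8: N, bond orders sum to 3 (valence 3) → 0 H
  atom 9: C, bond orders sum to 3 (valence 4) → 1 H
  atom 10: C, bond orders sum to 4 (valence 4) → 0 H
  atom 11: C, bond orders sum to 4 (valence 4) → 0 H
  atom 12: O, bond orders sum to 1 (valence 2) → 1 H
  atom 13: C, bond orders sum to 3 (valence 4) → 1 H
  atom 14: O, bond orders sum to 2 (valence 2) → 0 H
Totals → C:10, H:7, N:1, O:3.

C10H7NO3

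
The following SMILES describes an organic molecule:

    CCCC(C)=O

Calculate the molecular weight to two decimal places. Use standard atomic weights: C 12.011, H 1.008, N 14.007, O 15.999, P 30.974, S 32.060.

86.13 g/mol

First, the molecular formula is C5H10O (counting implicit H from valence).
  C: 5 × 12.011 = 60.055
  H: 10 × 1.008 = 10.080
  O: 1 × 15.999 = 15.999
Sum: 5×12.011 + 10×1.008 + 1×15.999 = 86.134 → 86.13 g/mol.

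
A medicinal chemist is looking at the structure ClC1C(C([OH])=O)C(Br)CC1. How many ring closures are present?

In SMILES, each pair of matching ring-closure digits denotes one ring-closing bond; the number of such bonds equals the number of independent rings.
Ring-closure bonds here: 1.

1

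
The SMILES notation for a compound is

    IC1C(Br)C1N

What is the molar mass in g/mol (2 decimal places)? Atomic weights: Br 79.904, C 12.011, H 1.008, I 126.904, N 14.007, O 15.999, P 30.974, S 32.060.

261.89 g/mol

First, the molecular formula is C3H5BrIN (counting implicit H from valence).
  Br: 1 × 79.904 = 79.904
  C: 3 × 12.011 = 36.033
  H: 5 × 1.008 = 5.040
  I: 1 × 126.904 = 126.904
  N: 1 × 14.007 = 14.007
Sum: 1×79.904 + 3×12.011 + 5×1.008 + 1×126.904 + 1×14.007 = 261.888 → 261.89 g/mol.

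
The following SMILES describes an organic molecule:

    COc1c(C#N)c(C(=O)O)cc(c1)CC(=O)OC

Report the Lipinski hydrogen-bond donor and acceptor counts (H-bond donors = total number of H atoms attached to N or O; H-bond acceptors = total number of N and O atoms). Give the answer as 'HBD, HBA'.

Donors: find every N or O and count the H atoms it carries.
  atom 2 (O): bond orders sum to 2 → 0 H
  atom 6 (N): bond orders sum to 3 → 0 H
  atom 9 (O): bond orders sum to 2 → 0 H
  atom 10 (O): bond orders sum to 1 → 1 H
  atom 16 (O): bond orders sum to 2 → 0 H
  atom 17 (O): bond orders sum to 2 → 0 H
Lipinski HBD = 1.
Acceptors: N atoms = 1, O atoms = 5 → HBA = 6.

1, 6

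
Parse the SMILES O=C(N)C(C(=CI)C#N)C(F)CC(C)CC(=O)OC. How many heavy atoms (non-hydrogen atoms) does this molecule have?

Every atom symbol written in the SMILES (organic subset) is one heavy atom; implicit H are not written.
Heavy atoms by element → C:12, F:1, I:1, N:2, O:3.
Total: 19.

19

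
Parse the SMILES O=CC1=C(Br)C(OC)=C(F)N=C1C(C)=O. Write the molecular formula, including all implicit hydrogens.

C9H7BrFNO3

Walk through each heavy atom and fill implicit hydrogens from standard valence (C 4, N 3, O 2, S 2, halogen 1):
  atom 1: O, bond orders sum to 2 (valence 2) → 0 H
  atom 2: C, bond orders sum to 3 (valence 4) → 1 H
  atom 3: C, bond orders sum to 4 (valence 4) → 0 H
  atom 4: C, bond orders sum to 4 (valence 4) → 0 H
  atom 5: Br (halogen, monovalent) → 0 H
  atom 6: C, bond orders sum to 4 (valence 4) → 0 H
  atom 7: O, bond orders sum to 2 (valence 2) → 0 H
  atom 8: C, bond orders sum to 1 (valence 4) → 3 H
  atom 9: C, bond orders sum to 4 (valence 4) → 0 H
  atom 10: F (halogen, monovalent) → 0 H
  atom 11: N, bond orders sum to 3 (valence 3) → 0 H
  atom 12: C, bond orders sum to 4 (valence 4) → 0 H
  atom 13: C, bond orders sum to 4 (valence 4) → 0 H
  atom 14: C, bond orders sum to 1 (valence 4) → 3 H
  atom 15: O, bond orders sum to 2 (valence 2) → 0 H
Totals → C:9, H:7, Br:1, F:1, N:1, O:3.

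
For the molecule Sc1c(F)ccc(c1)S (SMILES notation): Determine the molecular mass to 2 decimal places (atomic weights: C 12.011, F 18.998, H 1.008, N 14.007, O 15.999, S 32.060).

160.22 g/mol

First, the molecular formula is C6H5FS2 (counting implicit H from valence).
  C: 6 × 12.011 = 72.066
  F: 1 × 18.998 = 18.998
  H: 5 × 1.008 = 5.040
  S: 2 × 32.060 = 64.120
Sum: 6×12.011 + 1×18.998 + 5×1.008 + 2×32.060 = 160.224 → 160.22 g/mol.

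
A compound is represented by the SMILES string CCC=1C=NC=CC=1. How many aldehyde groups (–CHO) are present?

Scan the SMILES for the aldehyde motif — none present.

0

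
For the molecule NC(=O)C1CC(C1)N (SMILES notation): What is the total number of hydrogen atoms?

10

Walk through each heavy atom and fill implicit hydrogens from standard valence (C 4, N 3, O 2, S 2, halogen 1):
  atom 1: N, bond orders sum to 1 (valence 3) → 2 H
  atom 2: C, bond orders sum to 4 (valence 4) → 0 H
  atom 3: O, bond orders sum to 2 (valence 2) → 0 H
  atom 4: C, bond orders sum to 3 (valence 4) → 1 H
  atom 5: C, bond orders sum to 2 (valence 4) → 2 H
  atom 6: C, bond orders sum to 3 (valence 4) → 1 H
  atom 7: C, bond orders sum to 2 (valence 4) → 2 H
  atom 8: N, bond orders sum to 1 (valence 3) → 2 H
Total hydrogens: 10.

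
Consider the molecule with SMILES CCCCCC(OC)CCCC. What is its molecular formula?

Walk through each heavy atom and fill implicit hydrogens from standard valence (C 4, N 3, O 2, S 2, halogen 1):
  atom 1: C, bond orders sum to 1 (valence 4) → 3 H
  atom 2: C, bond orders sum to 2 (valence 4) → 2 H
  atom 3: C, bond orders sum to 2 (valence 4) → 2 H
  atom 4: C, bond orders sum to 2 (valence 4) → 2 H
  atom 5: C, bond orders sum to 2 (valence 4) → 2 H
  atom 6: C, bond orders sum to 3 (valence 4) → 1 H
  atom 7: O, bond orders sum to 2 (valence 2) → 0 H
  atom 8: C, bond orders sum to 1 (valence 4) → 3 H
  atom 9: C, bond orders sum to 2 (valence 4) → 2 H
  atom 10: C, bond orders sum to 2 (valence 4) → 2 H
  atom 11: C, bond orders sum to 2 (valence 4) → 2 H
  atom 12: C, bond orders sum to 1 (valence 4) → 3 H
Totals → C:11, H:24, O:1.
In Hill order: C11H24O.

C11H24O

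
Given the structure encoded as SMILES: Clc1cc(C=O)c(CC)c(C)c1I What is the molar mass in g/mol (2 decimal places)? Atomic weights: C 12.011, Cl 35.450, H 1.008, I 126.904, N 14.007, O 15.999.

308.54 g/mol

First, the molecular formula is C10H10ClIO (counting implicit H from valence).
  C: 10 × 12.011 = 120.110
  Cl: 1 × 35.450 = 35.450
  H: 10 × 1.008 = 10.080
  I: 1 × 126.904 = 126.904
  O: 1 × 15.999 = 15.999
Sum: 10×12.011 + 1×35.450 + 10×1.008 + 1×126.904 + 1×15.999 = 308.543 → 308.54 g/mol.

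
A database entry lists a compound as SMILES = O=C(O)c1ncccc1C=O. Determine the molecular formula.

C7H5NO3

Walk through each heavy atom and fill implicit hydrogens from standard valence (C 4, N 3, O 2, S 2, halogen 1); for lowercase aromatic atoms, an aromatic c carries 1 H when it has two neighbours and 0 H with three, and aromatic n carries 0 H:
  atom 1: O, bond orders sum to 2 (valence 2) → 0 H
  atom 2: C, bond orders sum to 4 (valence 4) → 0 H
  atom 3: O, bond orders sum to 1 (valence 2) → 1 H
  atom 4: aromatic c, 3 neighbours → 0 H
  atom 5: aromatic n, 2 neighbours → 0 H
  atom 6: aromatic c, 2 neighbours → 1 H
  atom 7: aromatic c, 2 neighbours → 1 H
  atom 8: aromatic c, 2 neighbours → 1 H
  atom 9: aromatic c, 3 neighbours → 0 H
  atom 10: C, bond orders sum to 3 (valence 4) → 1 H
  atom 11: O, bond orders sum to 2 (valence 2) → 0 H
Totals → C:7, H:5, N:1, O:3.
In Hill order: C7H5NO3.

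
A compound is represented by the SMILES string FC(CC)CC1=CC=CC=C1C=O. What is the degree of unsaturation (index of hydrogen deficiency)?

Molecular formula: C11H13FO.
DoU = (2C + 2 + N − H − X) / 2, where X is the halogen count and O/S are ignored.
    = (2·11 + 2 + 0 − 13 − 1) / 2 = 10 / 2 = 5.

5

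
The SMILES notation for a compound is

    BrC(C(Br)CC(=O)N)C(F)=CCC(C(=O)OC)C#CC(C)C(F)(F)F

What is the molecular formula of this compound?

Walk through each heavy atom and fill implicit hydrogens from standard valence (C 4, N 3, O 2, S 2, halogen 1):
  atom 1: Br (halogen, monovalent) → 0 H
  atom 2: C, bond orders sum to 3 (valence 4) → 1 H
  atom 3: C, bond orders sum to 3 (valence 4) → 1 H
  atom 4: Br (halogen, monovalent) → 0 H
  atom 5: C, bond orders sum to 2 (valence 4) → 2 H
  atom 6: C, bond orders sum to 4 (valence 4) → 0 H
  atom 7: O, bond orders sum to 2 (valence 2) → 0 H
  atom 8: N, bond orders sum to 1 (valence 3) → 2 H
  atom 9: C, bond orders sum to 4 (valence 4) → 0 H
  atom 10: F (halogen, monovalent) → 0 H
  atom 11: C, bond orders sum to 3 (valence 4) → 1 H
  atom 12: C, bond orders sum to 2 (valence 4) → 2 H
  atom 13: C, bond orders sum to 3 (valence 4) → 1 H
  atom 14: C, bond orders sum to 4 (valence 4) → 0 H
  atom 15: O, bond orders sum to 2 (valence 2) → 0 H
  atom 16: O, bond orders sum to 2 (valence 2) → 0 H
  atom 17: C, bond orders sum to 1 (valence 4) → 3 H
  atom 18: C, bond orders sum to 4 (valence 4) → 0 H
  atom 19: C, bond orders sum to 4 (valence 4) → 0 H
  atom 20: C, bond orders sum to 3 (valence 4) → 1 H
  atom 21: C, bond orders sum to 1 (valence 4) → 3 H
  atom 22: C, bond orders sum to 4 (valence 4) → 0 H
  atom 23: F (halogen, monovalent) → 0 H
  atom 24: F (halogen, monovalent) → 0 H
  atom 25: F (halogen, monovalent) → 0 H
Totals → C:15, H:17, Br:2, F:4, N:1, O:3.

C15H17Br2F4NO3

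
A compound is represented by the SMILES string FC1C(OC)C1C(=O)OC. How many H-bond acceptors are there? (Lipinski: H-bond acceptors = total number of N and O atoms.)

N atoms: 0; O atoms: 3.
Lipinski HBA = 0 + 3 = 3.

3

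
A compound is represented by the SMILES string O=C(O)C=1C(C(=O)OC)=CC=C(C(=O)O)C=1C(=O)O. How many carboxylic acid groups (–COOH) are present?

The carboxylic acid motif appears at heavy-atom positions 2, 13, 17 in the SMILES.
Other groups present: 1 ester.
Carboxylic acid count: 3.

3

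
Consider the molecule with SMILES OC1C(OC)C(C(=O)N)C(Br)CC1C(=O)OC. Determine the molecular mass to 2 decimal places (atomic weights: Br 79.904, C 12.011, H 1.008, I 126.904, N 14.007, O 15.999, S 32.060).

310.14 g/mol

First, the molecular formula is C10H16BrNO5 (counting implicit H from valence).
  Br: 1 × 79.904 = 79.904
  C: 10 × 12.011 = 120.110
  H: 16 × 1.008 = 16.128
  N: 1 × 14.007 = 14.007
  O: 5 × 15.999 = 79.995
Sum: 1×79.904 + 10×12.011 + 16×1.008 + 1×14.007 + 5×15.999 = 310.144 → 310.14 g/mol.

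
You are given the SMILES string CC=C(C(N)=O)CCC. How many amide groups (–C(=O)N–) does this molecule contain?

The amide motif appears at heavy-atom position 4 in the SMILES.
Other groups present: 1 alkene.
Amide count: 1.

1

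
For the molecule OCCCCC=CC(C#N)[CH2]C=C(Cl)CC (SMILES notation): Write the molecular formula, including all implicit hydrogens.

Walk through each heavy atom and fill implicit hydrogens from standard valence (C 4, N 3, O 2, S 2, halogen 1):
  atom 1: O, bond orders sum to 1 (valence 2) → 1 H
  atom 2: C, bond orders sum to 2 (valence 4) → 2 H
  atom 3: C, bond orders sum to 2 (valence 4) → 2 H
  atom 4: C, bond orders sum to 2 (valence 4) → 2 H
  atom 5: C, bond orders sum to 2 (valence 4) → 2 H
  atom 6: C, bond orders sum to 3 (valence 4) → 1 H
  atom 7: C, bond orders sum to 3 (valence 4) → 1 H
  atom 8: C, bond orders sum to 3 (valence 4) → 1 H
  atom 9: C, bond orders sum to 4 (valence 4) → 0 H
  atom 10: N, bond orders sum to 3 (valence 3) → 0 H
  atom 11: C with explicit H count 2
  atom 12: C, bond orders sum to 3 (valence 4) → 1 H
  atom 13: C, bond orders sum to 4 (valence 4) → 0 H
  atom 14: Cl (halogen, monovalent) → 0 H
  atom 15: C, bond orders sum to 2 (valence 4) → 2 H
  atom 16: C, bond orders sum to 1 (valence 4) → 3 H
Totals → C:13, H:20, Cl:1, N:1, O:1.
In Hill order: C13H20ClNO.

C13H20ClNO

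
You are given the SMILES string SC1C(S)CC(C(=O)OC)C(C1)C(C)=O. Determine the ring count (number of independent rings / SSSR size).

1

In SMILES, each pair of matching ring-closure digits denotes one ring-closing bond; the number of such bonds equals the number of independent rings.
Ring-closure bonds here: 1.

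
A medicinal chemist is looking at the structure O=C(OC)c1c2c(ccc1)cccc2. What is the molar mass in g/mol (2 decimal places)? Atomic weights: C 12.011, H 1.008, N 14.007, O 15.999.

First, the molecular formula is C12H10O2 (counting implicit H from valence).
  C: 12 × 12.011 = 144.132
  H: 10 × 1.008 = 10.080
  O: 2 × 15.999 = 31.998
Sum: 12×12.011 + 10×1.008 + 2×15.999 = 186.210 → 186.21 g/mol.

186.21 g/mol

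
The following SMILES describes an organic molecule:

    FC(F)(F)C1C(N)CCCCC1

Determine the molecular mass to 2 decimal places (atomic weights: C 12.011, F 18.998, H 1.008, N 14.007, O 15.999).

First, the molecular formula is C8H14F3N (counting implicit H from valence).
  C: 8 × 12.011 = 96.088
  F: 3 × 18.998 = 56.994
  H: 14 × 1.008 = 14.112
  N: 1 × 14.007 = 14.007
Sum: 8×12.011 + 3×18.998 + 14×1.008 + 1×14.007 = 181.201 → 181.20 g/mol.

181.20 g/mol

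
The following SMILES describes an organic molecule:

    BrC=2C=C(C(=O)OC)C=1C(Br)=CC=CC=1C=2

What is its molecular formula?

C12H8Br2O2

Walk through each heavy atom and fill implicit hydrogens from standard valence (C 4, N 3, O 2, S 2, halogen 1):
  atom 1: Br (halogen, monovalent) → 0 H
  atom 2: C, bond orders sum to 4 (valence 4) → 0 H
  atom 3: C, bond orders sum to 3 (valence 4) → 1 H
  atom 4: C, bond orders sum to 4 (valence 4) → 0 H
  atom 5: C, bond orders sum to 4 (valence 4) → 0 H
  atom 6: O, bond orders sum to 2 (valence 2) → 0 H
  atom 7: O, bond orders sum to 2 (valence 2) → 0 H
  atom 8: C, bond orders sum to 1 (valence 4) → 3 H
  atom 9: C, bond orders sum to 4 (valence 4) → 0 H
  atom 10: C, bond orders sum to 4 (valence 4) → 0 H
  atom 11: Br (halogen, monovalent) → 0 H
  atom 12: C, bond orders sum to 3 (valence 4) → 1 H
  atom 13: C, bond orders sum to 3 (valence 4) → 1 H
  atom 14: C, bond orders sum to 3 (valence 4) → 1 H
  atom 15: C, bond orders sum to 4 (valence 4) → 0 H
  atom 16: C, bond orders sum to 3 (valence 4) → 1 H
Totals → C:12, H:8, Br:2, O:2.
In Hill order: C12H8Br2O2.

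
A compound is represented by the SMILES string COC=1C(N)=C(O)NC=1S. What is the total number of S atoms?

1

Scan the SMILES for S atoms (remember two-letter symbols like Cl and Br are single atoms).
Sulfur count: 1.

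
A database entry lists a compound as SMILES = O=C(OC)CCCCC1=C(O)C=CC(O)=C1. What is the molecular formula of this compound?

Walk through each heavy atom and fill implicit hydrogens from standard valence (C 4, N 3, O 2, S 2, halogen 1):
  atom 1: O, bond orders sum to 2 (valence 2) → 0 H
  atom 2: C, bond orders sum to 4 (valence 4) → 0 H
  atom 3: O, bond orders sum to 2 (valence 2) → 0 H
  atom 4: C, bond orders sum to 1 (valence 4) → 3 H
  atom 5: C, bond orders sum to 2 (valence 4) → 2 H
  atom 6: C, bond orders sum to 2 (valence 4) → 2 H
  atom 7: C, bond orders sum to 2 (valence 4) → 2 H
  atom 8: C, bond orders sum to 2 (valence 4) → 2 H
  atom 9: C, bond orders sum to 4 (valence 4) → 0 H
  atom 10: C, bond orders sum to 4 (valence 4) → 0 H
  atom 11: O, bond orders sum to 1 (valence 2) → 1 H
  atom 12: C, bond orders sum to 3 (valence 4) → 1 H
  atom 13: C, bond orders sum to 3 (valence 4) → 1 H
  atom 14: C, bond orders sum to 4 (valence 4) → 0 H
  atom 15: O, bond orders sum to 1 (valence 2) → 1 H
  atom 16: C, bond orders sum to 3 (valence 4) → 1 H
Totals → C:12, H:16, O:4.

C12H16O4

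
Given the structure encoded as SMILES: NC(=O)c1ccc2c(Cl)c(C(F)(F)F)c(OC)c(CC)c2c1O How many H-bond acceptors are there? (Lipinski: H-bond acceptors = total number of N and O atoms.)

N atoms: 1; O atoms: 3.
Lipinski HBA = 1 + 3 = 4.

4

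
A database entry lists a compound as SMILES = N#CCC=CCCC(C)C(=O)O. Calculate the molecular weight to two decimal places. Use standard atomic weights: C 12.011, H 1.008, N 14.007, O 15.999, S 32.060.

167.21 g/mol

First, the molecular formula is C9H13NO2 (counting implicit H from valence).
  C: 9 × 12.011 = 108.099
  H: 13 × 1.008 = 13.104
  N: 1 × 14.007 = 14.007
  O: 2 × 15.999 = 31.998
Sum: 9×12.011 + 13×1.008 + 1×14.007 + 2×15.999 = 167.208 → 167.21 g/mol.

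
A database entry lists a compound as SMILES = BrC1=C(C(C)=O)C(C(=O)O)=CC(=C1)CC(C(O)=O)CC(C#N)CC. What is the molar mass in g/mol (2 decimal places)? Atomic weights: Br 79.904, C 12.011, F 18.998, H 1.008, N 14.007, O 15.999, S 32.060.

396.24 g/mol

First, the molecular formula is C17H18BrNO5 (counting implicit H from valence).
  Br: 1 × 79.904 = 79.904
  C: 17 × 12.011 = 204.187
  H: 18 × 1.008 = 18.144
  N: 1 × 14.007 = 14.007
  O: 5 × 15.999 = 79.995
Sum: 1×79.904 + 17×12.011 + 18×1.008 + 1×14.007 + 5×15.999 = 396.237 → 396.24 g/mol.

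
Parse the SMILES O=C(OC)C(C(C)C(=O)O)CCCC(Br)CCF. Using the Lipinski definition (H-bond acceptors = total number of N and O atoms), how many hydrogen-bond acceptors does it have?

4

N atoms: 0; O atoms: 4.
Lipinski HBA = 0 + 4 = 4.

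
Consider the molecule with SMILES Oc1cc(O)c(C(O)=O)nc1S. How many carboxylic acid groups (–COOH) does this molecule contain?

1

The carboxylic acid motif appears at heavy-atom position 7 in the SMILES.
Other groups present: 2 hydroxyl, 1 thiol.
Carboxylic acid count: 1.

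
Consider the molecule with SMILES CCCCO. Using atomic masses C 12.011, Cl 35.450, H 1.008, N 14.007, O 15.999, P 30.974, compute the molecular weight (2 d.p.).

First, the molecular formula is C4H10O (counting implicit H from valence).
  C: 4 × 12.011 = 48.044
  H: 10 × 1.008 = 10.080
  O: 1 × 15.999 = 15.999
Sum: 4×12.011 + 10×1.008 + 1×15.999 = 74.123 → 74.12 g/mol.

74.12 g/mol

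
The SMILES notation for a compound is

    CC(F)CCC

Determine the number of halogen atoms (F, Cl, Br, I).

1

Halogen atoms appear at heavy-atom position 3 (1×F).
Halogen count: 1.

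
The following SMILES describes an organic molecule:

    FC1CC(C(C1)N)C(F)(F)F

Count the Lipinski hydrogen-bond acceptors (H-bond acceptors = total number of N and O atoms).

1

N atoms: 1; O atoms: 0.
Lipinski HBA = 1 + 0 = 1.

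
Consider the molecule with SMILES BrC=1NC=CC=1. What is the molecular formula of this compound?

Walk through each heavy atom and fill implicit hydrogens from standard valence (C 4, N 3, O 2, S 2, halogen 1):
  atom 1: Br (halogen, monovalent) → 0 H
  atom 2: C, bond orders sum to 4 (valence 4) → 0 H
  atom 3: N, bond orders sum to 2 (valence 3) → 1 H
  atom 4: C, bond orders sum to 3 (valence 4) → 1 H
  atom 5: C, bond orders sum to 3 (valence 4) → 1 H
  atom 6: C, bond orders sum to 3 (valence 4) → 1 H
Totals → C:4, H:4, Br:1, N:1.
In Hill order: C4H4BrN.

C4H4BrN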